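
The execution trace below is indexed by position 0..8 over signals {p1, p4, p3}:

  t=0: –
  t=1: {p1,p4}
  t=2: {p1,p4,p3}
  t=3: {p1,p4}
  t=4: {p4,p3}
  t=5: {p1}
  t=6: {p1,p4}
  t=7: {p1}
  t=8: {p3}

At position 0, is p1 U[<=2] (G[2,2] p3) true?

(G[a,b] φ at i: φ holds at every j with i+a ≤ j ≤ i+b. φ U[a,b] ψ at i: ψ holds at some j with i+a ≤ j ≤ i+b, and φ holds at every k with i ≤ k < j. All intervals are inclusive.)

Need some j in [0,2] with G[2,2] p3, and p1 at every k in [0,j-1].
  j=0: G[2,2] p3 holds; no prefix to check → satisfied.

Holds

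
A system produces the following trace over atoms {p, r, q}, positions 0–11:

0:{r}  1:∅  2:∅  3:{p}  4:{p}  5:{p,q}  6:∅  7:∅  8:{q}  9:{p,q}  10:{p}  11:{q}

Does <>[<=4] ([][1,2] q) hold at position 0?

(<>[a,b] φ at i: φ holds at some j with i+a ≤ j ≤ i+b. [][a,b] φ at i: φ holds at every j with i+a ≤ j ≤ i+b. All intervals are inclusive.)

Does not hold

Check [][1,2] q at each j in [0,4]:
  j=0: fails at 1
  j=1: fails at 2
  j=2: fails at 3
  j=3: fails at 4
  j=4: fails at 6
No position in the window satisfies it → formula fails.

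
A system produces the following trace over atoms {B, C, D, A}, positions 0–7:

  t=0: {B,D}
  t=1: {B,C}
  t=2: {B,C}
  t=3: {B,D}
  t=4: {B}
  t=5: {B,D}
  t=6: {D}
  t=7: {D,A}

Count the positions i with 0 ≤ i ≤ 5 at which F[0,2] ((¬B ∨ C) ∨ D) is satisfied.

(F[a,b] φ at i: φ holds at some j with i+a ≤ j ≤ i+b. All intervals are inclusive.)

6

Evaluate at each i in [0,5]:
  i=0: ✓ (witness j=0)
  i=1: ✓ (witness j=1)
  i=2: ✓ (witness j=2)
  i=3: ✓ (witness j=3)
  i=4: ✓ (witness j=5)
  i=5: ✓ (witness j=5)
Positions where it holds: {0, 1, 2, 3, 4, 5} → 6.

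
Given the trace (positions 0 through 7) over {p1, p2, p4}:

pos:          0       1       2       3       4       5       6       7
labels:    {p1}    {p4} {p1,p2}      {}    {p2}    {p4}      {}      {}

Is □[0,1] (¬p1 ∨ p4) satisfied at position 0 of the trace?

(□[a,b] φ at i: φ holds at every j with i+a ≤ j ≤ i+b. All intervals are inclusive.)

Check (¬p1 ∨ p4) at every j in [0,1]:
  j=0: false
  j=1: true
Fails at j=0 → formula fails.

No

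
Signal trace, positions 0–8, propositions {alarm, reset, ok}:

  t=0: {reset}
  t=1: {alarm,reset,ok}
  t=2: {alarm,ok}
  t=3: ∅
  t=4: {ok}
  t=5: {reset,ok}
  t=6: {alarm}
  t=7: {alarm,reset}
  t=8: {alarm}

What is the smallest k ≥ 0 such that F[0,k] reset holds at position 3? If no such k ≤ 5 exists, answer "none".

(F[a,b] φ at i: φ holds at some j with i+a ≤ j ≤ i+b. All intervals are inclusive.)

Scan j = 3,4,… for reset:
  j=3: fails
  j=4: fails
  j=5: holds
First hit at j=5, so smallest k = 5-3 = 2.

2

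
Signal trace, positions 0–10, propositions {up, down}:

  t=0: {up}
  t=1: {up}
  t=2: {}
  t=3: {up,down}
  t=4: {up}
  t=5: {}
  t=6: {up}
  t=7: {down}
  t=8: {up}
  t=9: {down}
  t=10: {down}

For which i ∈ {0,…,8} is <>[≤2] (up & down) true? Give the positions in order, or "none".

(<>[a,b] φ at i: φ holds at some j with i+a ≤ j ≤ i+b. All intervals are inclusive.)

1, 2, 3

Evaluate at each i in [0,8]:
  i=0: ✗ (none in [0,2])
  i=1: ✓ (witness j=3)
  i=2: ✓ (witness j=3)
  i=3: ✓ (witness j=3)
  i=4: ✗ (none in [4,6])
  i=5: ✗ (none in [5,7])
  i=6: ✗ (none in [6,8])
  i=7: ✗ (none in [7,9])
  i=8: ✗ (none in [8,10])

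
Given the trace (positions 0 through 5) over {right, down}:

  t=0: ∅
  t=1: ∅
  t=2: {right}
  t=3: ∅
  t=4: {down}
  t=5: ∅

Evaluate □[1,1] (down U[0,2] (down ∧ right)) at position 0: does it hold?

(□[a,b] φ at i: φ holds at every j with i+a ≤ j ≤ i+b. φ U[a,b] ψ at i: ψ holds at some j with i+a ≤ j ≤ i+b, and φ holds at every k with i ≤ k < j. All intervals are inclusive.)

No

Check (down U[0,2] (down ∧ right)) at every j in [1,1]:
  j=1: fails
Fails at j=1 → formula fails.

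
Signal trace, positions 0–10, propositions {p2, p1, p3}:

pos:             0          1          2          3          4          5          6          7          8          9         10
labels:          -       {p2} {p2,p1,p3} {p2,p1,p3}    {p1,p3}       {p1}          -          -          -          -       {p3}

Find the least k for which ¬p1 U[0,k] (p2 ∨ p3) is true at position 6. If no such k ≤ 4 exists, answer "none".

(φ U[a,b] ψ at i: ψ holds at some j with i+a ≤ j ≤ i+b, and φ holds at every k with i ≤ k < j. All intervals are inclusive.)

4

Need earliest j ≥ 6 with (p2 ∨ p3), and ¬p1 at every k in [6,j-1].
  j=6: rhs fails.
  j=7: rhs fails.
  j=8: rhs fails.
  j=9: rhs fails.
  j=10: rhs holds; lhs holds on [6,9]. k = 4.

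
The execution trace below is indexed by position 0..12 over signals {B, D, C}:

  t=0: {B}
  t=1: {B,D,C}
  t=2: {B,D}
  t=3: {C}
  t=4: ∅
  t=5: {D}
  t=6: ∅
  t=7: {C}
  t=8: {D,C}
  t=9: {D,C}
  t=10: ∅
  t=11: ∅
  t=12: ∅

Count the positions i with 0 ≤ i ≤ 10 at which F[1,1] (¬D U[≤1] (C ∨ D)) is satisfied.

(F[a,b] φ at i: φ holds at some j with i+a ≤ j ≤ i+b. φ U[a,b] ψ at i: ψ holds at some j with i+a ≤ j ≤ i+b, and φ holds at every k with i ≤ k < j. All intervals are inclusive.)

Evaluate at each i in [0,10]:
  i=0: ✓ (witness j=1)
  i=1: ✓ (witness j=2)
  i=2: ✓ (witness j=3)
  i=3: ✓ (witness j=4)
  i=4: ✓ (witness j=5)
  i=5: ✓ (witness j=6)
  i=6: ✓ (witness j=7)
  i=7: ✓ (witness j=8)
  i=8: ✓ (witness j=9)
  i=9: ✗ (none in [10,10])
  i=10: ✗ (none in [11,11])
Positions where it holds: {0, 1, 2, 3, 4, 5, 6, 7, 8} → 9.

9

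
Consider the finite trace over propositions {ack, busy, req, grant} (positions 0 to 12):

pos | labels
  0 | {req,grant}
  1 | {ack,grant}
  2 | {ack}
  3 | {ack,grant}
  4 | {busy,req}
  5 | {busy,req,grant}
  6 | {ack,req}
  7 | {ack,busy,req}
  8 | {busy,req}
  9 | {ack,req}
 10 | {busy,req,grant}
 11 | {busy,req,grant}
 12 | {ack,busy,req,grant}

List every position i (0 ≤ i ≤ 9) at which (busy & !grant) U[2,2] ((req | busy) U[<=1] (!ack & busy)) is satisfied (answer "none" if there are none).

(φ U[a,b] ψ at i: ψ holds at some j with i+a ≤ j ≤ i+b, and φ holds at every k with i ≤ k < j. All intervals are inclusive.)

Evaluate at each i in [0,9]:
  i=0: ✗ (no rhs in [2,2])
  i=1: ✗ (no rhs in [3,3])
  i=2: ✗ (lhs fails at k=2 before rhs at j=4)
  i=3: ✗ (lhs fails at k=3 before rhs at j=5)
  i=4: ✗ (no rhs in [6,6])
  i=5: ✗ (lhs fails at k=5 before rhs at j=7)
  i=6: ✗ (lhs fails at k=6 before rhs at j=8)
  i=7: ✓ (rhs at j=9; lhs holds on [7,8])
  i=8: ✗ (lhs fails at k=9 before rhs at j=10)
  i=9: ✗ (lhs fails at k=9 before rhs at j=11)

7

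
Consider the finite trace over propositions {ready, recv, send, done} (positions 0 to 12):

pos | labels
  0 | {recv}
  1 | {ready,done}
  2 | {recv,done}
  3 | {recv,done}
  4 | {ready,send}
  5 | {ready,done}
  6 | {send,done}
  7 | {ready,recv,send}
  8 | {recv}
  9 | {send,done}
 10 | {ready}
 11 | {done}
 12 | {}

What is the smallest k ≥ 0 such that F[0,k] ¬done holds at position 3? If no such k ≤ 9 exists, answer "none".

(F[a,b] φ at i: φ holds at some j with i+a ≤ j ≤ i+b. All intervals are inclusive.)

Scan j = 3,4,… for ¬done:
  j=3: fails
  j=4: holds
First hit at j=4, so smallest k = 4-3 = 1.

1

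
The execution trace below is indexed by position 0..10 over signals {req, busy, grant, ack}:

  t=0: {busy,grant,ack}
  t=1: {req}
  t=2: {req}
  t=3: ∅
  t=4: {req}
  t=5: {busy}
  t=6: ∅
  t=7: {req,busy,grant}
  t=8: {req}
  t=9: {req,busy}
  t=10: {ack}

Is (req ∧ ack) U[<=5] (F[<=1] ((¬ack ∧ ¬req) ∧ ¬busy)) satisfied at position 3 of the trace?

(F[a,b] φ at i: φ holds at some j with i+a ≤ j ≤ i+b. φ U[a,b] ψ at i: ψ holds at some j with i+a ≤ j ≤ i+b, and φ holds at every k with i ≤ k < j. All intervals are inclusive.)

Need some j in [3,8] with F[<=1] ((¬ack ∧ ¬req) ∧ ¬busy), and (req ∧ ack) at every k in [3,j-1].
  j=3: F[<=1] ((¬ack ∧ ¬req) ∧ ¬busy) holds; no prefix to check → satisfied.

Yes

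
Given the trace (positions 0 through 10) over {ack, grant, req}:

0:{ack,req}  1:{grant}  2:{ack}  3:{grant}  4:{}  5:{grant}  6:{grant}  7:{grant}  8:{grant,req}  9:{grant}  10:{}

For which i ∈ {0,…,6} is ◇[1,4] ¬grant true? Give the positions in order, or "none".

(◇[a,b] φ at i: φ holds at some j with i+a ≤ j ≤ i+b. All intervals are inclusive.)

Evaluate at each i in [0,6]:
  i=0: ✓ (witness j=2)
  i=1: ✓ (witness j=2)
  i=2: ✓ (witness j=4)
  i=3: ✓ (witness j=4)
  i=4: ✗ (none in [5,8])
  i=5: ✗ (none in [6,9])
  i=6: ✓ (witness j=10)

0, 1, 2, 3, 6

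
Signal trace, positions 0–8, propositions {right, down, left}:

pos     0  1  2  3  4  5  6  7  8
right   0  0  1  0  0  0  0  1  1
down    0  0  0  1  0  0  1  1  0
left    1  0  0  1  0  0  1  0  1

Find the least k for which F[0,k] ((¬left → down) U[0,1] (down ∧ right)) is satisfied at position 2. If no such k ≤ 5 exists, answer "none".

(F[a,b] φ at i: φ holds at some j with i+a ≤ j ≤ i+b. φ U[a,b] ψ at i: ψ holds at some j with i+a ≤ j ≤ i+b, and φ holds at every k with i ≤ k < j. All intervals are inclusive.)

Scan j = 2,3,… for ((¬left → down) U[0,1] (down ∧ right)):
  j=2: fails
  j=3: fails
  j=4: fails
  j=5: fails
  j=6: holds
First hit at j=6, so smallest k = 6-2 = 4.

4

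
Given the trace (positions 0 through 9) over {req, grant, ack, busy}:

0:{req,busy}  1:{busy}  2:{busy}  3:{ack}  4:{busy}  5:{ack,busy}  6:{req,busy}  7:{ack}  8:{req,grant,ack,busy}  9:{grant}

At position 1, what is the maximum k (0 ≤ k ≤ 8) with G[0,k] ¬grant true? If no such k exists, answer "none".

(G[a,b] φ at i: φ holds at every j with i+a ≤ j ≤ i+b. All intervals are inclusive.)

6

¬grant must hold from j=1 onward; find where it first fails.
  j=1: holds
  j=2: holds
  j=3: holds
  j=4: holds
  j=5: holds
  j=6: holds
  j=7: holds
  j=8: fails
Holds on [1,7], so largest k = 6.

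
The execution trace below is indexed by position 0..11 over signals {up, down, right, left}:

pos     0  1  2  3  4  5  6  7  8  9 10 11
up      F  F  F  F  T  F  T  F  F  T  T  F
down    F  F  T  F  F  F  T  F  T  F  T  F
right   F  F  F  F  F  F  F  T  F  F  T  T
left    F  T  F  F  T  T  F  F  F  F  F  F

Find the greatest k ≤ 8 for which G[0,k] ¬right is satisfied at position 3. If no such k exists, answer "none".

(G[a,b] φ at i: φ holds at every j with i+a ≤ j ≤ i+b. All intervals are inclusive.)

3

¬right must hold from j=3 onward; find where it first fails.
  j=3: holds
  j=4: holds
  j=5: holds
  j=6: holds
  j=7: fails
Holds on [3,6], so largest k = 3.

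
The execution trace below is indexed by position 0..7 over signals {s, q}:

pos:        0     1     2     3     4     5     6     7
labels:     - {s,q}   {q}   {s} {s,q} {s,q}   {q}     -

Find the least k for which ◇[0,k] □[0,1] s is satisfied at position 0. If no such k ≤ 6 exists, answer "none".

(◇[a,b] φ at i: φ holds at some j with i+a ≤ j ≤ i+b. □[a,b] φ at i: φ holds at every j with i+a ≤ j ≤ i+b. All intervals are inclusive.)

Scan j = 0,1,… for □[0,1] s:
  j=0: fails
  j=1: fails
  j=2: fails
  j=3: holds
First hit at j=3, so smallest k = 3-0 = 3.

3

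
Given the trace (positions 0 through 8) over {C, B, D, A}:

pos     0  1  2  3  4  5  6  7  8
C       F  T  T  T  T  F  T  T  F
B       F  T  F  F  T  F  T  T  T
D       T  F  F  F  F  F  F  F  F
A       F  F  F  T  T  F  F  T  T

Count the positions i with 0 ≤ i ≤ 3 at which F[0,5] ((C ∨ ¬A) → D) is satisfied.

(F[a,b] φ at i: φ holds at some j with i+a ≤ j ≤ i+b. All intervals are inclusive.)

Evaluate at each i in [0,3]:
  i=0: ✓ (witness j=0)
  i=1: ✗ (none in [1,6])
  i=2: ✗ (none in [2,7])
  i=3: ✓ (witness j=8)
Positions where it holds: {0, 3} → 2.

2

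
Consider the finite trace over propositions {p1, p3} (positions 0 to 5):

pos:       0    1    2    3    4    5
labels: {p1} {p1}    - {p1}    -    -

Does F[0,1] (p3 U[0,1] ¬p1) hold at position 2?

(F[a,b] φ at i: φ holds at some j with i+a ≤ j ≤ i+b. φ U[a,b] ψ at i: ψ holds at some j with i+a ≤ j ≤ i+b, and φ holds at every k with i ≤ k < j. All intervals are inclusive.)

Holds

Check (p3 U[0,1] ¬p1) at each j in [2,3]:
  j=2: holds
  j=3: fails
Found at j=2 → formula holds.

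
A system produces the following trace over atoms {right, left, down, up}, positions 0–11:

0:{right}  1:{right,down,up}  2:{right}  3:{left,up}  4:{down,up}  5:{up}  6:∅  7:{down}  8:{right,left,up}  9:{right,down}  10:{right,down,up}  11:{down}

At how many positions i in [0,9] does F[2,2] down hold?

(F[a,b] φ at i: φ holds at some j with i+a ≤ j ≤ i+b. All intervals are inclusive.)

5

Evaluate at each i in [0,9]:
  i=0: ✗ (none in [2,2])
  i=1: ✗ (none in [3,3])
  i=2: ✓ (witness j=4)
  i=3: ✗ (none in [5,5])
  i=4: ✗ (none in [6,6])
  i=5: ✓ (witness j=7)
  i=6: ✗ (none in [8,8])
  i=7: ✓ (witness j=9)
  i=8: ✓ (witness j=10)
  i=9: ✓ (witness j=11)
Positions where it holds: {2, 5, 7, 8, 9} → 5.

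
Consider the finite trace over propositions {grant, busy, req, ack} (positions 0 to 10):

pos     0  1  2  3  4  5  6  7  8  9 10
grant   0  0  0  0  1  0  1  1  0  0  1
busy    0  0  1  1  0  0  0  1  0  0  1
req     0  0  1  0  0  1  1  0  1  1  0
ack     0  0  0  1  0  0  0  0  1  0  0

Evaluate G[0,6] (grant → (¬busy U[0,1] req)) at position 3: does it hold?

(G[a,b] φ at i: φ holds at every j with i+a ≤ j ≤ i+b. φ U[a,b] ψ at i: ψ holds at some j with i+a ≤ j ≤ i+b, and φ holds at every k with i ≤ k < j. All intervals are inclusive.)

Check (grant → (¬busy U[0,1] req)) at every j in [3,9]:
  j=3: antecedent false → ✓
  j=4: antecedent true; consequent holds → ✓
  j=5: antecedent false → ✓
  j=6: antecedent true; consequent holds → ✓
  j=7: antecedent true; consequent fails → ✗
  j=8: antecedent false → ✓
  j=9: antecedent false → ✓
Fails at j=7 → formula fails.

False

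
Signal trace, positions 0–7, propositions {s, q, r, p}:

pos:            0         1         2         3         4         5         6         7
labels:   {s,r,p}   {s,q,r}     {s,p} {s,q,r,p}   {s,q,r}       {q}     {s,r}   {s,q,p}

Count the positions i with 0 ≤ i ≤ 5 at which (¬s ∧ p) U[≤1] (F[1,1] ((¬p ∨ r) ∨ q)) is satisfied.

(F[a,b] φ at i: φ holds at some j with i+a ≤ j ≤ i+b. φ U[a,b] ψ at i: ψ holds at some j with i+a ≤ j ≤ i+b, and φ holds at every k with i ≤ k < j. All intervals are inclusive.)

Evaluate at each i in [0,5]:
  i=0: ✓ (rhs at j=0)
  i=1: ✗ (lhs fails at k=1 before rhs at j=2)
  i=2: ✓ (rhs at j=2)
  i=3: ✓ (rhs at j=3)
  i=4: ✓ (rhs at j=4)
  i=5: ✓ (rhs at j=5)
Positions where it holds: {0, 2, 3, 4, 5} → 5.

5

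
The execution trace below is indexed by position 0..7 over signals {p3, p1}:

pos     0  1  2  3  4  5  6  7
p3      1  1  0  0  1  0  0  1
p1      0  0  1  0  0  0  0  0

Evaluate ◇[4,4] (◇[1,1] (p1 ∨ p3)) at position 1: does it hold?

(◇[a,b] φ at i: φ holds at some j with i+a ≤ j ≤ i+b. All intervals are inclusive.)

Check ◇[1,1] (p1 ∨ p3) at each j in [5,5]:
  j=5: fails (none in [6,6])
No position in the window satisfies it → formula fails.

Does not hold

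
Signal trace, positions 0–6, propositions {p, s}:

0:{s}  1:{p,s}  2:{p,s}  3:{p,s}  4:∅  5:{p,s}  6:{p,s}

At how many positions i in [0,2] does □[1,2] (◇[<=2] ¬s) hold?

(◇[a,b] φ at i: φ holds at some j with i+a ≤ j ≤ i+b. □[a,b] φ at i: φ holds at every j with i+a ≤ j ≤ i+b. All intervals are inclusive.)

Evaluate at each i in [0,2]:
  i=0: ✗ (fails at j=1)
  i=1: ✓ (all of [2,3])
  i=2: ✓ (all of [3,4])
Positions where it holds: {1, 2} → 2.

2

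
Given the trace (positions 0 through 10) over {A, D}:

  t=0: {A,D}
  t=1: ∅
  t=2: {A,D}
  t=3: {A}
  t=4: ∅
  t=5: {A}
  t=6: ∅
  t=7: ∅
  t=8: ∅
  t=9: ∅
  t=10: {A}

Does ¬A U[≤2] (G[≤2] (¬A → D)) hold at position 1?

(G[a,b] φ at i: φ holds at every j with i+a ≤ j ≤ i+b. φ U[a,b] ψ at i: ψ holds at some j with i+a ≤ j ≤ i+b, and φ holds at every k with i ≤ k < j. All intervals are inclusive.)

Need some j in [1,3] with G[≤2] (¬A → D), and ¬A at every k in [1,j-1].
  j=1: G[≤2] (¬A → D) — fails at 1.
  j=2: G[≤2] (¬A → D) — fails at 4.
  j=3: G[≤2] (¬A → D) — fails at 4.
No j in the window works → until fails.

False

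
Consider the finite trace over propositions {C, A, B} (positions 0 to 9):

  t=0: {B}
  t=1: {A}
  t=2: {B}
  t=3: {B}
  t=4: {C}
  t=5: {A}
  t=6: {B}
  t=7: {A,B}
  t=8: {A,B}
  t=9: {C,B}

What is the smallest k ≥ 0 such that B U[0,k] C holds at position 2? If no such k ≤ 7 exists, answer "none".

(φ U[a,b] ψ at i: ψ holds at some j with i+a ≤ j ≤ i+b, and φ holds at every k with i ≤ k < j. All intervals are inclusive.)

2

Need earliest j ≥ 2 with C, and B at every k in [2,j-1].
  j=2: rhs fails.
  j=3: rhs fails.
  j=4: rhs holds; lhs holds on [2,3]. k = 2.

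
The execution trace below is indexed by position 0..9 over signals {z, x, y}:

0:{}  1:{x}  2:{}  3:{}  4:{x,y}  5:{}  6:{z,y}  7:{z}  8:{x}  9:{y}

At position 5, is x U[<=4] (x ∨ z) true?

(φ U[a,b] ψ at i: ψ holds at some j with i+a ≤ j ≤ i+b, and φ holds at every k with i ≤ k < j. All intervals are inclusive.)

No

Need some j in [5,9] with (x ∨ z), and x at every k in [5,j-1].
  j=5: (x ∨ z) false.
  j=6: (x ∨ z) holds, but x fails at k=5 → not this j.
  j=7: (x ∨ z) holds, but x fails at k=5 → not this j.
  j=8: (x ∨ z) holds, but x fails at k=5 → not this j.
  j=9: (x ∨ z) false.
No j in the window works → until fails.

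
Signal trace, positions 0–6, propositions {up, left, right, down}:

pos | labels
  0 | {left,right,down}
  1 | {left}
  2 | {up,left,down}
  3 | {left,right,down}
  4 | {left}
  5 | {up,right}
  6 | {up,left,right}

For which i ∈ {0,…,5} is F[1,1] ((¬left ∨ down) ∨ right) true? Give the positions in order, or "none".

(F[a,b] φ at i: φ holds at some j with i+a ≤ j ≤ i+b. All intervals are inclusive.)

Evaluate at each i in [0,5]:
  i=0: ✗ (none in [1,1])
  i=1: ✓ (witness j=2)
  i=2: ✓ (witness j=3)
  i=3: ✗ (none in [4,4])
  i=4: ✓ (witness j=5)
  i=5: ✓ (witness j=6)

1, 2, 4, 5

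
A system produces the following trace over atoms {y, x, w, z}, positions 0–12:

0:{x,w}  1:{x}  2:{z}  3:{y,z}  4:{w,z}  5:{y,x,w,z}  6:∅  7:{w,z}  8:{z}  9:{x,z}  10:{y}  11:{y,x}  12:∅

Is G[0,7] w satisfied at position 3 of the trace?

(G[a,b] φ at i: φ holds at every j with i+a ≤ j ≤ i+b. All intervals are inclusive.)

Does not hold

Check w at every j in [3,10]:
  j=3: false
  j=4: true
  j=5: true
  j=6: false
  j=7: true
  j=8: false
  j=9: false
  j=10: false
Fails at j=3 → formula fails.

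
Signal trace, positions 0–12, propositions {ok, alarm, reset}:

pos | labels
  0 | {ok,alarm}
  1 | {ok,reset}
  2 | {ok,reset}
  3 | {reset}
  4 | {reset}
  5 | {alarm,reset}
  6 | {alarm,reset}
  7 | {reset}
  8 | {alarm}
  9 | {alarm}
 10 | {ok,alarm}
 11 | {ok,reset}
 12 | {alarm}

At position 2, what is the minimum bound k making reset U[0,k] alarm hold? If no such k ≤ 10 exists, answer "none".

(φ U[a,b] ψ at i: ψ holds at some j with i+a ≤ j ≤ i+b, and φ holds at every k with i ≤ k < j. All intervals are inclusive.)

Need earliest j ≥ 2 with alarm, and reset at every k in [2,j-1].
  j=2: rhs fails.
  j=3: rhs fails.
  j=4: rhs fails.
  j=5: rhs holds; lhs holds on [2,4]. k = 3.

3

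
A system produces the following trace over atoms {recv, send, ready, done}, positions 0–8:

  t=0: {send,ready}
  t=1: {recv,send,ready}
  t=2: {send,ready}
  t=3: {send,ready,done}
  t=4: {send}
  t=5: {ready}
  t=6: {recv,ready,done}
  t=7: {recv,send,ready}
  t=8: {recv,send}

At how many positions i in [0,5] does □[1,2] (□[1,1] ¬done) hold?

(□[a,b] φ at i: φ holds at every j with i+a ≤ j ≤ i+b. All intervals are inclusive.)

2

Evaluate at each i in [0,5]:
  i=0: ✗ (fails at j=2)
  i=1: ✗ (fails at j=2)
  i=2: ✓ (all of [3,4])
  i=3: ✗ (fails at j=5)
  i=4: ✗ (fails at j=5)
  i=5: ✓ (all of [6,7])
Positions where it holds: {2, 5} → 2.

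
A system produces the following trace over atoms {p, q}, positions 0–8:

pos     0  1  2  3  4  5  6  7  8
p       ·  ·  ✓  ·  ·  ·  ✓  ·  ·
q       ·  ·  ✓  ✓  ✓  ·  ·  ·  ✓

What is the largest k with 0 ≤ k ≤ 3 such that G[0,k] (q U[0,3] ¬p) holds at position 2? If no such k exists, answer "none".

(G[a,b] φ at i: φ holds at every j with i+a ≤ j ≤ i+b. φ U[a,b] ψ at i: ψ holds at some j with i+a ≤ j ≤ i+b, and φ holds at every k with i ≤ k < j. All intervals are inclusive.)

(q U[0,3] ¬p) must hold from j=2 onward; find where it first fails.
  j=2: holds
  j=3: holds
  j=4: holds
  j=5: holds
Holds through j=5; largest k = 3.

3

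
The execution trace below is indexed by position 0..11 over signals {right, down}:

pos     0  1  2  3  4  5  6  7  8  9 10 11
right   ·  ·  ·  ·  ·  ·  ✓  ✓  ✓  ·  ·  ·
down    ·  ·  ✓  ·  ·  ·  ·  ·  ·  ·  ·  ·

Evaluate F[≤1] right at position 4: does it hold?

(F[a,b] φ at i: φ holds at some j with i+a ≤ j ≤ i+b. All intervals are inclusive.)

False

Check right at each j in [4,5]:
  j=4: false
  j=5: false
No position in the window satisfies it → formula fails.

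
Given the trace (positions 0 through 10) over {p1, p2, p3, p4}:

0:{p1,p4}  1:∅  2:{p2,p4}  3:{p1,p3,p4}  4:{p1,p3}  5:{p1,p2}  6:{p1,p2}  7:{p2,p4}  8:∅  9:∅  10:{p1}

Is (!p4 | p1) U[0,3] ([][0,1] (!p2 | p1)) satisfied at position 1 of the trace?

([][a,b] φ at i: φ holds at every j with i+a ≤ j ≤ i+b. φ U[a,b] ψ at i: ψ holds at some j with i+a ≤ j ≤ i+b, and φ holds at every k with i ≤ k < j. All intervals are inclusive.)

Need some j in [1,4] with [][0,1] (!p2 | p1), and (!p4 | p1) at every k in [1,j-1].
  j=1: [][0,1] (!p2 | p1) — fails at 2.
  j=2: [][0,1] (!p2 | p1) — fails at 2.
  j=3: [][0,1] (!p2 | p1) holds, but (!p4 | p1) fails at k=2 → not this j.
  j=4: [][0,1] (!p2 | p1) holds, but (!p4 | p1) fails at k=2 → not this j.
No j in the window works → until fails.

No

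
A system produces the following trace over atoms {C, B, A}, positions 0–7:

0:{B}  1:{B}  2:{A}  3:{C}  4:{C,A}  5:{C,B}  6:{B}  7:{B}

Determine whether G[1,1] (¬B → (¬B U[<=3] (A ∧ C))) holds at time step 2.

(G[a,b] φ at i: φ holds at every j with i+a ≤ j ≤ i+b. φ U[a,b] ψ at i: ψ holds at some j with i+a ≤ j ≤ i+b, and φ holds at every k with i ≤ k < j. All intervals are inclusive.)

Holds

Check (¬B → (¬B U[<=3] (A ∧ C))) at every j in [3,3]:
  j=3: antecedent true; consequent holds → ✓
All positions satisfy it → formula holds.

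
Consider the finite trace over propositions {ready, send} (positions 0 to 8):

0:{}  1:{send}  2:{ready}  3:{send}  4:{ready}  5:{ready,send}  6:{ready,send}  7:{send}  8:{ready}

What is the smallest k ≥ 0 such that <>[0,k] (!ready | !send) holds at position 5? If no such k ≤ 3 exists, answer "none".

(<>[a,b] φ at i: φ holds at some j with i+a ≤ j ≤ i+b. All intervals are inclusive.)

Scan j = 5,6,… for (!ready | !send):
  j=5: fails
  j=6: fails
  j=7: holds
First hit at j=7, so smallest k = 7-5 = 2.

2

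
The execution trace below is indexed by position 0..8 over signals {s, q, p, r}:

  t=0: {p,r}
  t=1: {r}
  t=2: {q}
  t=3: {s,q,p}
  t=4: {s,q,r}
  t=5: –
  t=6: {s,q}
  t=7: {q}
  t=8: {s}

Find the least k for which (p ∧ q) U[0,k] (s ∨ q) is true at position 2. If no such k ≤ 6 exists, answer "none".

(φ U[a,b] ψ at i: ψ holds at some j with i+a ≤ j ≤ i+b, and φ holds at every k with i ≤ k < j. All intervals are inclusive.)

0

Need earliest j ≥ 2 with (s ∨ q), and (p ∧ q) at every k in [2,j-1].
  j=2: rhs holds (empty prefix). k = 0.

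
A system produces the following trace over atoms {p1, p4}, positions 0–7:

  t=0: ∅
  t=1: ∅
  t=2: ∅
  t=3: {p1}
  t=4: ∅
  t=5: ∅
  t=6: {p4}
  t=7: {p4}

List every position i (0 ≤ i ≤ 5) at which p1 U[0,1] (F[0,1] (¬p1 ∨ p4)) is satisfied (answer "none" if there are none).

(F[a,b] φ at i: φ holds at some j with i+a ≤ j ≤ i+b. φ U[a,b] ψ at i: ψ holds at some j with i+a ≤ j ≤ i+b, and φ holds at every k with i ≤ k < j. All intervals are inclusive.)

Evaluate at each i in [0,5]:
  i=0: ✓ (rhs at j=0)
  i=1: ✓ (rhs at j=1)
  i=2: ✓ (rhs at j=2)
  i=3: ✓ (rhs at j=3)
  i=4: ✓ (rhs at j=4)
  i=5: ✓ (rhs at j=5)

0, 1, 2, 3, 4, 5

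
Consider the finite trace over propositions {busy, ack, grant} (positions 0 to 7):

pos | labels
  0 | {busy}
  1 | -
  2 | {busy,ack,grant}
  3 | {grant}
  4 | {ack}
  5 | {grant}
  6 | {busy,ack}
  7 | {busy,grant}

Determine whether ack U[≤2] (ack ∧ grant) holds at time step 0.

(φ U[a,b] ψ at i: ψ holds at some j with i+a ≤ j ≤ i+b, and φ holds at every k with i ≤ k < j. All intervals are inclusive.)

Need some j in [0,2] with (ack ∧ grant), and ack at every k in [0,j-1].
  j=0: (ack ∧ grant) false.
  j=1: (ack ∧ grant) false.
  j=2: (ack ∧ grant) holds, but ack fails at k=0 → not this j.
No j in the window works → until fails.

No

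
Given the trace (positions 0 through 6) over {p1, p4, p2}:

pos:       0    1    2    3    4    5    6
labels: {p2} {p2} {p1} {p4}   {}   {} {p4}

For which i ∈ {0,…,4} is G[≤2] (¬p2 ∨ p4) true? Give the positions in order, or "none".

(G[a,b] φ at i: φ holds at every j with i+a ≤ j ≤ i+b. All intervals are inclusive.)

Evaluate at each i in [0,4]:
  i=0: ✗ (fails at j=0)
  i=1: ✗ (fails at j=1)
  i=2: ✓ (all of [2,4])
  i=3: ✓ (all of [3,5])
  i=4: ✓ (all of [4,6])

2, 3, 4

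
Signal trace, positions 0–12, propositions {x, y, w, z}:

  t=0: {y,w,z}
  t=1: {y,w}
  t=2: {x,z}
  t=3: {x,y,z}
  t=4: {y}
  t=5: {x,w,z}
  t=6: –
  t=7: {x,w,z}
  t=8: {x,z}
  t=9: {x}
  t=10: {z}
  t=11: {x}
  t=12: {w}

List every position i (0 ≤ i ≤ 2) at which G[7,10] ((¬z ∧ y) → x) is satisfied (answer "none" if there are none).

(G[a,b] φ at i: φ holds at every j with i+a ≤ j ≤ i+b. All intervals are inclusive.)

Evaluate at each i in [0,2]:
  i=0: ✓ (all of [7,10])
  i=1: ✓ (all of [8,11])
  i=2: ✓ (all of [9,12])

0, 1, 2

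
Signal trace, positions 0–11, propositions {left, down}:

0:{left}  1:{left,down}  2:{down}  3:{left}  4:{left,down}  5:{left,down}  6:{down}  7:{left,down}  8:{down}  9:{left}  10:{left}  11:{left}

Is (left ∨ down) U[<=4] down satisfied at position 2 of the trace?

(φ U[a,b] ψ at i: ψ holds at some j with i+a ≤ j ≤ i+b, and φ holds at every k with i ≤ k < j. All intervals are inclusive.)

Need some j in [2,6] with down, and (left ∨ down) at every k in [2,j-1].
  j=2: down holds; no prefix to check → satisfied.

Holds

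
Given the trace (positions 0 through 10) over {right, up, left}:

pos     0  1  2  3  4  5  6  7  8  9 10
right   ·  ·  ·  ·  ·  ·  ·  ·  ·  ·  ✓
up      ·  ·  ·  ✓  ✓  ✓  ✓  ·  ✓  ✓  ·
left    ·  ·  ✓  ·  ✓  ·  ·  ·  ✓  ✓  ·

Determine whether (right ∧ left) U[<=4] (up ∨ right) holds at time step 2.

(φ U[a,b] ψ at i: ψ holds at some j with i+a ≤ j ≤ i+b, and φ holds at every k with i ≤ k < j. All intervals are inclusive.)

Does not hold

Need some j in [2,6] with (up ∨ right), and (right ∧ left) at every k in [2,j-1].
  j=2: (up ∨ right) false.
  j=3: (up ∨ right) holds, but (right ∧ left) fails at k=2 → not this j.
  j=4: (up ∨ right) holds, but (right ∧ left) fails at k=2 → not this j.
  j=5: (up ∨ right) holds, but (right ∧ left) fails at k=2 → not this j.
  j=6: (up ∨ right) holds, but (right ∧ left) fails at k=2 → not this j.
No j in the window works → until fails.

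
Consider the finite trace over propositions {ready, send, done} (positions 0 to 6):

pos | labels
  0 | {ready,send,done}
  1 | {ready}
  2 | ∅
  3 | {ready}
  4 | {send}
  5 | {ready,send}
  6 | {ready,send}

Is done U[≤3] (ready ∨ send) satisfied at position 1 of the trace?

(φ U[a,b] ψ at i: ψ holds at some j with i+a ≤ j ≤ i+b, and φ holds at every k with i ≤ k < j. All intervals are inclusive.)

Yes

Need some j in [1,4] with (ready ∨ send), and done at every k in [1,j-1].
  j=1: (ready ∨ send) holds; no prefix to check → satisfied.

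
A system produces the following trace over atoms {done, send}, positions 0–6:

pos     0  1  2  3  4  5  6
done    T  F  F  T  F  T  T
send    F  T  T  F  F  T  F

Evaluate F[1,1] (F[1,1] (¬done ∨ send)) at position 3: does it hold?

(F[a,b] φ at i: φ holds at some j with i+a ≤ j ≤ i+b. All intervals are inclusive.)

Holds

Check F[1,1] (¬done ∨ send) at each j in [4,4]:
  j=4: holds (witness at 5)
Found at j=4 → formula holds.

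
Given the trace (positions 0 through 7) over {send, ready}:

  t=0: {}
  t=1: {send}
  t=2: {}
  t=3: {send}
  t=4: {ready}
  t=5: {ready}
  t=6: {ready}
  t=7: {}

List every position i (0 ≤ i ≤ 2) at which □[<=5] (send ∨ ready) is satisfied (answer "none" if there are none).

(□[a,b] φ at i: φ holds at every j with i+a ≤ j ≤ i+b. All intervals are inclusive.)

none

Evaluate at each i in [0,2]:
  i=0: ✗ (fails at j=0)
  i=1: ✗ (fails at j=2)
  i=2: ✗ (fails at j=2)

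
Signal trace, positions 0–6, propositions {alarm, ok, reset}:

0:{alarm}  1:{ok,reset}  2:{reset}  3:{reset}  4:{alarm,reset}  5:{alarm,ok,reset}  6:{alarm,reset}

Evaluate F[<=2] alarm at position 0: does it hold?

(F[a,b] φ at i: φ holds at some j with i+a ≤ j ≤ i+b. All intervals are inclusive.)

Holds

Check alarm at each j in [0,2]:
  j=0: true
  j=1: false
  j=2: false
Found at j=0 → formula holds.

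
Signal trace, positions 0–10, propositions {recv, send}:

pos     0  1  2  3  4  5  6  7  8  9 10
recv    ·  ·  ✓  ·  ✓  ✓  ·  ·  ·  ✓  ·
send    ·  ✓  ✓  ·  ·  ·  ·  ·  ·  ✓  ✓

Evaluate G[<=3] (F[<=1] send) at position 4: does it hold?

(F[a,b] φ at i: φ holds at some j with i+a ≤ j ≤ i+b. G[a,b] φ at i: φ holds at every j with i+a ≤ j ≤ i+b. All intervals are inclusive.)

False

Check F[<=1] send at every j in [4,7]:
  j=4: fails (none in [4,5])
  j=5: fails (none in [5,6])
  j=6: fails (none in [6,7])
  j=7: fails (none in [7,8])
Fails at j=4 → formula fails.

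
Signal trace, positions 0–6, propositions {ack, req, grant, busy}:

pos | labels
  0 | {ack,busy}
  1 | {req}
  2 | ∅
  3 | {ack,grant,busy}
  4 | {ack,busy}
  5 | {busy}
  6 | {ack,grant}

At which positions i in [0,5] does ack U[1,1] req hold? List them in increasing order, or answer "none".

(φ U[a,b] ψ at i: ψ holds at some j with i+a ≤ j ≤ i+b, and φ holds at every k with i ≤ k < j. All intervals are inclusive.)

0

Evaluate at each i in [0,5]:
  i=0: ✓ (rhs at j=1; lhs holds on [0,0])
  i=1: ✗ (no rhs in [2,2])
  i=2: ✗ (no rhs in [3,3])
  i=3: ✗ (no rhs in [4,4])
  i=4: ✗ (no rhs in [5,5])
  i=5: ✗ (no rhs in [6,6])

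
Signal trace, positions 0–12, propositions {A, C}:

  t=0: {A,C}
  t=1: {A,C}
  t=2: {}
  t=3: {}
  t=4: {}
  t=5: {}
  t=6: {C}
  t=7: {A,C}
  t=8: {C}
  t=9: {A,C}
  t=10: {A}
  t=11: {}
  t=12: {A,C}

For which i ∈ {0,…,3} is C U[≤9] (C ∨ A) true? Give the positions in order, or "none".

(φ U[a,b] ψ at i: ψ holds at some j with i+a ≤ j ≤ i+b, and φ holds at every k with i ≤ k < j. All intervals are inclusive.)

0, 1

Evaluate at each i in [0,3]:
  i=0: ✓ (rhs at j=0)
  i=1: ✓ (rhs at j=1)
  i=2: ✗ (lhs fails at k=2 before rhs at j=6)
  i=3: ✗ (lhs fails at k=3 before rhs at j=6)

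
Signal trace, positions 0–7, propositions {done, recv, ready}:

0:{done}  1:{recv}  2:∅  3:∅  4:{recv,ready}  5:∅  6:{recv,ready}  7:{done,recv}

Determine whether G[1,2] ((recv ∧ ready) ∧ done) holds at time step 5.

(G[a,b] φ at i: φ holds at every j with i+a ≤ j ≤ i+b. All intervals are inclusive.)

Check ((recv ∧ ready) ∧ done) at every j in [6,7]:
  j=6: false
  j=7: false
Fails at j=6 → formula fails.

No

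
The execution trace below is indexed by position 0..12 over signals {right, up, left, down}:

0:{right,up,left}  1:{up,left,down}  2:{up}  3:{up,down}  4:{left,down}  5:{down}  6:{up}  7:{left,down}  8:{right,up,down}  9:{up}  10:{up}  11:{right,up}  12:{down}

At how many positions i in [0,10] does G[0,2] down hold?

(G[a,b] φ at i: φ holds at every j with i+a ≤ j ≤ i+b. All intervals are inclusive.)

1

Evaluate at each i in [0,10]:
  i=0: ✗ (fails at j=0)
  i=1: ✗ (fails at j=2)
  i=2: ✗ (fails at j=2)
  i=3: ✓ (all of [3,5])
  i=4: ✗ (fails at j=6)
  i=5: ✗ (fails at j=6)
  i=6: ✗ (fails at j=6)
  i=7: ✗ (fails at j=9)
  i=8: ✗ (fails at j=9)
  i=9: ✗ (fails at j=9)
  i=10: ✗ (fails at j=10)
Positions where it holds: {3} → 1.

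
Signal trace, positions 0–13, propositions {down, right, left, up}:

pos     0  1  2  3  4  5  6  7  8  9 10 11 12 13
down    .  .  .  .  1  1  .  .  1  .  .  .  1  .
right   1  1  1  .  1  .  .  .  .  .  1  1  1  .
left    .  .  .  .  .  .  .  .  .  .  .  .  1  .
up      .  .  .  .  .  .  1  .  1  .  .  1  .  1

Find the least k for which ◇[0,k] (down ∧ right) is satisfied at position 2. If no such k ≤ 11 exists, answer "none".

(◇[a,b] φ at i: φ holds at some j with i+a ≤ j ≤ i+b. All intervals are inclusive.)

2

Scan j = 2,3,… for (down ∧ right):
  j=2: fails
  j=3: fails
  j=4: holds
First hit at j=4, so smallest k = 4-2 = 2.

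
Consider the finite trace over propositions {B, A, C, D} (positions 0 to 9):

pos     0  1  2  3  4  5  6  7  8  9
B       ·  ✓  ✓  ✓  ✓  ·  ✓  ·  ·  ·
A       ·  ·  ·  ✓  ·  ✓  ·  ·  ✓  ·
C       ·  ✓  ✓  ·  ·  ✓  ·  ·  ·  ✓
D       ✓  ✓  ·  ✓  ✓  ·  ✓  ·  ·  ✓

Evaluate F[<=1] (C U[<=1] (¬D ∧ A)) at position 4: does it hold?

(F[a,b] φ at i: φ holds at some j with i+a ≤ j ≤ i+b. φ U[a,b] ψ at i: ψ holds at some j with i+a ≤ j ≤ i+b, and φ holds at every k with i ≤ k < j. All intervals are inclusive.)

Check (C U[<=1] (¬D ∧ A)) at each j in [4,5]:
  j=4: fails
  j=5: holds
Found at j=5 → formula holds.

True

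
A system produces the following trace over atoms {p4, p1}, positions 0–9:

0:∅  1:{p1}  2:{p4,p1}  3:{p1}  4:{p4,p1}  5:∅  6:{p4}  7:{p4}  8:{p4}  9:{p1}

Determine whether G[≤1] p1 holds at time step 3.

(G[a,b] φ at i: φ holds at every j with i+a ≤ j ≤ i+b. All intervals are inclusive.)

Check p1 at every j in [3,4]:
  j=3: true
  j=4: true
All positions satisfy it → formula holds.

True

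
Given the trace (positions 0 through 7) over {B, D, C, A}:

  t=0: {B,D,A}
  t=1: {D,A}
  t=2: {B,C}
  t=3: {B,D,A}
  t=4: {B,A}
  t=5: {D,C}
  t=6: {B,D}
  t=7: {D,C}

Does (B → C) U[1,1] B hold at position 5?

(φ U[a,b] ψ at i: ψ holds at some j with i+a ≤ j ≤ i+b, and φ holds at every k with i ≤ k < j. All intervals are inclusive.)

Yes

Need some j in [6,6] with B, and (B → C) at every k in [5,j-1].
  j=6: B holds; (B → C) holds at every k in [5,5] → satisfied.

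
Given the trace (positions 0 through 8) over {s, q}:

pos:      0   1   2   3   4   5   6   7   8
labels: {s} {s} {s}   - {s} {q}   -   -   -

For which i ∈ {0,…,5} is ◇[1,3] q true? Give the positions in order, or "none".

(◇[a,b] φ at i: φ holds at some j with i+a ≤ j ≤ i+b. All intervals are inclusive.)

2, 3, 4

Evaluate at each i in [0,5]:
  i=0: ✗ (none in [1,3])
  i=1: ✗ (none in [2,4])
  i=2: ✓ (witness j=5)
  i=3: ✓ (witness j=5)
  i=4: ✓ (witness j=5)
  i=5: ✗ (none in [6,8])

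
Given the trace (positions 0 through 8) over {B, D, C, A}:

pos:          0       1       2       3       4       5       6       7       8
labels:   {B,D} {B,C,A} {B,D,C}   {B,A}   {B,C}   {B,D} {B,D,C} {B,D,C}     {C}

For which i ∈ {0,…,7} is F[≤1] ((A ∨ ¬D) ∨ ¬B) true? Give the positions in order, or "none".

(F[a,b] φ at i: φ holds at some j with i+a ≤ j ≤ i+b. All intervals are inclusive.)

0, 1, 2, 3, 4, 7

Evaluate at each i in [0,7]:
  i=0: ✓ (witness j=1)
  i=1: ✓ (witness j=1)
  i=2: ✓ (witness j=3)
  i=3: ✓ (witness j=3)
  i=4: ✓ (witness j=4)
  i=5: ✗ (none in [5,6])
  i=6: ✗ (none in [6,7])
  i=7: ✓ (witness j=8)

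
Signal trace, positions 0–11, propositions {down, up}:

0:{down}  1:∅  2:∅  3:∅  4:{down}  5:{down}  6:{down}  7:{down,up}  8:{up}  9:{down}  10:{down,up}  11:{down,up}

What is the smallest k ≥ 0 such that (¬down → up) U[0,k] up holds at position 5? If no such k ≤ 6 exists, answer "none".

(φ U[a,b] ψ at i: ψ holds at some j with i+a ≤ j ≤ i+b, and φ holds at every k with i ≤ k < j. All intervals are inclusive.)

Need earliest j ≥ 5 with up, and (¬down → up) at every k in [5,j-1].
  j=5: rhs fails.
  j=6: rhs fails.
  j=7: rhs holds; lhs holds on [5,6]. k = 2.

2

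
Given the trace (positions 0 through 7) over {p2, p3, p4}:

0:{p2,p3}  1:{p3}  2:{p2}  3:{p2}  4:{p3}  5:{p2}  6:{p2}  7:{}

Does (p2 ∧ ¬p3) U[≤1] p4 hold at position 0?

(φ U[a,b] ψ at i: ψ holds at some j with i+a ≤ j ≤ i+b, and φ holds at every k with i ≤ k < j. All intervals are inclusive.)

Need some j in [0,1] with p4, and (p2 ∧ ¬p3) at every k in [0,j-1].
  j=0: p4 false.
  j=1: p4 false.
No j in the window works → until fails.

False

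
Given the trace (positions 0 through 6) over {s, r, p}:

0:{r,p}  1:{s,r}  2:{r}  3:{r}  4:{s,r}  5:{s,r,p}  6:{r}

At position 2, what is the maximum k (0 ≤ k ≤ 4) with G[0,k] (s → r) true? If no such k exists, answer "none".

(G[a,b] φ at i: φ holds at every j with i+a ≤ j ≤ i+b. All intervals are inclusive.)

4

(s → r) must hold from j=2 onward; find where it first fails.
  j=2: holds
  j=3: holds
  j=4: holds
  j=5: holds
  j=6: holds
Holds through j=6; largest k = 4.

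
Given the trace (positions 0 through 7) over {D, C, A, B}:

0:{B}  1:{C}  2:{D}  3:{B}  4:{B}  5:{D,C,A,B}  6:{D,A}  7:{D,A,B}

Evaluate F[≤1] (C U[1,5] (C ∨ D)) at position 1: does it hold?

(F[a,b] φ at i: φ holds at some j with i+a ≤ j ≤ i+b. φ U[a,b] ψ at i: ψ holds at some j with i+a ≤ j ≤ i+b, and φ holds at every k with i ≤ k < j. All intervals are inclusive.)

True

Check (C U[1,5] (C ∨ D)) at each j in [1,2]:
  j=1: holds
  j=2: fails
Found at j=1 → formula holds.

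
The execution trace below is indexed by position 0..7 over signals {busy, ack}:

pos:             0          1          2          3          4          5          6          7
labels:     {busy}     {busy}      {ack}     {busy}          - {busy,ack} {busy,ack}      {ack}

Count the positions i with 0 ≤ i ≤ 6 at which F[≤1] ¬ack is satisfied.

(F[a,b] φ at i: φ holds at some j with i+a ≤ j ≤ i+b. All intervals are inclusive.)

Evaluate at each i in [0,6]:
  i=0: ✓ (witness j=0)
  i=1: ✓ (witness j=1)
  i=2: ✓ (witness j=3)
  i=3: ✓ (witness j=3)
  i=4: ✓ (witness j=4)
  i=5: ✗ (none in [5,6])
  i=6: ✗ (none in [6,7])
Positions where it holds: {0, 1, 2, 3, 4} → 5.

5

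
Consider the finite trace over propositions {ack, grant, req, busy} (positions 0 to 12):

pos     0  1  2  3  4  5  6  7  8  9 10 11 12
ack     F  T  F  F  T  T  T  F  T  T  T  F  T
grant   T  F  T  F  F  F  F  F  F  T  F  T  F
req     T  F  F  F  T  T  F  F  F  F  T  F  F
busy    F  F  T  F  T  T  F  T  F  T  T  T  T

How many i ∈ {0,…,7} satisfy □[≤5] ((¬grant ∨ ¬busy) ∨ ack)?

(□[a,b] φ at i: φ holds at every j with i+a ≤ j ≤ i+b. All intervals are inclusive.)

Evaluate at each i in [0,7]:
  i=0: ✗ (fails at j=2)
  i=1: ✗ (fails at j=2)
  i=2: ✗ (fails at j=2)
  i=3: ✓ (all of [3,8])
  i=4: ✓ (all of [4,9])
  i=5: ✓ (all of [5,10])
  i=6: ✗ (fails at j=11)
  i=7: ✗ (fails at j=11)
Positions where it holds: {3, 4, 5} → 3.

3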